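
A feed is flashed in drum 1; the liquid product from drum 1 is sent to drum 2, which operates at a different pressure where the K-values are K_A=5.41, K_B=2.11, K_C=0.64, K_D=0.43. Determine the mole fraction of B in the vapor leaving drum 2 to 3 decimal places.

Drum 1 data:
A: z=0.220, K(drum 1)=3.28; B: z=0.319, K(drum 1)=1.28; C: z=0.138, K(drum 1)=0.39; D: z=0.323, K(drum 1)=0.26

Drum 1:
Let ψ₁ = V/F and solve Σ zᵢ(Kᵢ−1)/(1+ψ₁(Kᵢ−1)) = 0.
Feasibility: ΣzᵢKᵢ = 1.268, Σzᵢ/Kᵢ = 1.912 — both > 1, two phases present.
Newton–Raphson from ψ₁ = 0.5:
  ψ₁ = 0.500: g = -0.1878, g' = -0.821 → ψ₁ = 0.271
  ψ₁ = 0.271: g = -0.0070, g' = -0.809 → ψ₁ = 0.263
Converged at ψ₁ = 0.263.
Drum-1 compositions:
  A: x = 0.138, y = 0.451
  B: x = 0.297, y = 0.380
  C: x = 0.164, y = 0.064
  D: x = 0.401, y = 0.104
Drum-2 feed = drum-1 liquid: z₂ = (0.1376, 0.2971, 0.1643, 0.4009).
Drum 2:
Rachford–Rice: g(ψ₂) = Σ zᵢ(Kᵢ−1)/(1+ψ₂(Kᵢ−1)) = 0.
g(0) = ΣzᵢKᵢ − 1 = 0.649 and g(1) = 1 − Σzᵢ/Kᵢ = -0.355, so a root lies in (0, 1).
Iterate (Newton) starting at ψ₂ = 0.64:
  ψ₂ = 0.640: g = -0.0851, g' = -0.667 → ψ₂ = 0.513
  ψ₂ = 0.513: g = 0.0010, g' = -0.693 → ψ₂ = 0.514
Converged at ψ₂ = 0.514.
  A: x = 0.042, y = 0.228
  B: x = 0.189, y = 0.399
  C: x = 0.202, y = 0.129
  D: x = 0.567, y = 0.244

y_B (drum 2) = 0.399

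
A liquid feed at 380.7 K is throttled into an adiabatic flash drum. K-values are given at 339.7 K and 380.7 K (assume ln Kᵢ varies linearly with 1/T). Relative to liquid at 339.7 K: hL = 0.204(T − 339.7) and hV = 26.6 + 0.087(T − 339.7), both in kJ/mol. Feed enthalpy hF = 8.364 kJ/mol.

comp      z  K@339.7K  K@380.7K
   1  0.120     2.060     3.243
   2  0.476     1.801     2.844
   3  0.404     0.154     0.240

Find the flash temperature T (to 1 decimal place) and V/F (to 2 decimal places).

T = 344.0 K, V/F = 0.29

Adiabatic flash: solve Rachford–Rice at each trial T, then check hF = ψ·hV(T) + (1−ψ)·hL(T).
  T = 339.7 K: K = (2.060, 1.801, 0.154), RR gives ψ = 0.230, H_out = 6.114 kJ/mol
  T = 380.7 K: K = (3.243, 2.844, 0.240), RR gives ψ = 0.574, H_out = 20.869 kJ/mol
  T = 360.2 K: K = (2.618, 2.293, 0.195), RR gives ψ = 0.442, H_out = 14.872 kJ/mol
  T = 349.9 K: K = (2.329, 2.038, 0.174), RR gives ψ = 0.352, H_out = 11.018 kJ/mol
  T = 344.8 K: K = (2.192, 1.918, 0.164), RR gives ψ = 0.296, H_out = 8.744 kJ/mol
  T = 342.2 K: K = (2.124, 1.858, 0.159), RR gives ψ = 0.264, H_out = 7.455 kJ/mol
  T = 343.5 K: K = (2.158, 1.888, 0.161), RR gives ψ = 0.281, H_out = 8.112 kJ/mol
Linear interpolation between T = 343.5 (H_out = 8.112) and T = 344.8 (H_out = 8.744) on hF = 8.364 gives T ≈ 344.0 K, at which ψ = 0.29.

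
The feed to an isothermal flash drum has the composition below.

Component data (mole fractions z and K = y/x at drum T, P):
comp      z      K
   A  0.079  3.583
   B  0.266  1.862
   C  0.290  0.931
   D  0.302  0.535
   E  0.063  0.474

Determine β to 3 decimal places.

Newton iteration, β⁰ = 0.47:
  β = 0.470: g = 0.0109, g' = -0.347 → β = 0.502
Converged at β = 0.502.

β = 0.502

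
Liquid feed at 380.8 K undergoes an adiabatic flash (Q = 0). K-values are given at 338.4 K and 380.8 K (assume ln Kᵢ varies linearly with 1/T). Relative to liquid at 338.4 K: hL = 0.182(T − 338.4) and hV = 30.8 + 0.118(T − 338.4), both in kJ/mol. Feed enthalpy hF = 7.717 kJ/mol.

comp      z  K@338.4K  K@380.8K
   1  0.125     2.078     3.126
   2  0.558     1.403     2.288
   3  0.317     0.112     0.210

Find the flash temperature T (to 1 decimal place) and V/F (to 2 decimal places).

Adiabatic flash: solve Rachford–Rice at each trial T, then check hF = ψ·hV(T) + (1−ψ)·hL(T).
  T = 338.4 K: K = (2.078, 1.403, 0.112), RR gives ψ = 0.156, H_out = 4.814 kJ/mol
  T = 380.8 K: K = (3.126, 2.288, 0.210), RR gives ψ = 0.640, H_out = 25.692 kJ/mol
  T = 359.6 K: K = (2.580, 1.818, 0.156), RR gives ψ = 0.470, H_out = 17.686 kJ/mol
  T = 349.0 K: K = (2.323, 1.603, 0.133), RR gives ψ = 0.345, H_out = 12.321 kJ/mol
  T = 343.7 K: K = (2.199, 1.501, 0.122), RR gives ψ = 0.262, H_out = 8.942 kJ/mol
  T = 341.0 K: K = (2.137, 1.451, 0.117), RR gives ψ = 0.211, H_out = 6.951 kJ/mol
  T = 342.4 K: K = (2.169, 1.477, 0.120), RR gives ψ = 0.238, H_out = 8.010 kJ/mol
Linear interpolation between T = 341.0 (H_out = 6.951) and T = 342.4 (H_out = 8.010) on hF = 7.717 gives T ≈ 342.0 K, at which ψ = 0.23.

T = 342.0 K, V/F = 0.23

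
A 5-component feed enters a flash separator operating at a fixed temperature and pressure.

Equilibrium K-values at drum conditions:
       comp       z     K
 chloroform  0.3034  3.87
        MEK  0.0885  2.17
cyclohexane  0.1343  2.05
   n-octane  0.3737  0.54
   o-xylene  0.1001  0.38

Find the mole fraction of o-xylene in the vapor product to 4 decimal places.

y_o-xylene = 0.0754

Rachford–Rice: g(V/F) = Σ zᵢ(Kᵢ−1)/(1+V/F(Kᵢ−1)) = 0.
g(0) = ΣzᵢKᵢ − 1 = 0.8814 and g(1) = 1 − Σzᵢ/Kᵢ = -0.1402, so a root lies in (0, 1).
Newton–Raphson from V/F = 0.5:
  V/F = 0.5000: g = 0.20220, g' = -0.7476 → V/F = 0.7705
  V/F = 0.7705: g = 0.01846, g' = -0.6519 → V/F = 0.7988
  V/F = 0.7988: g = -0.00004, g' = -0.6553 → V/F = 0.7987
Converged at V/F = 0.7987.
Compositions from xᵢ = zᵢ/(1+V/F(Kᵢ−1)), yᵢ = Kᵢxᵢ:
  chloroform: x = 0.0922, y = 0.3566
  MEK: x = 0.0457, y = 0.0993
  cyclohexane: x = 0.0730, y = 0.1497
  n-octane: x = 0.5908, y = 0.3190
  o-xylene: x = 0.1983, y = 0.0754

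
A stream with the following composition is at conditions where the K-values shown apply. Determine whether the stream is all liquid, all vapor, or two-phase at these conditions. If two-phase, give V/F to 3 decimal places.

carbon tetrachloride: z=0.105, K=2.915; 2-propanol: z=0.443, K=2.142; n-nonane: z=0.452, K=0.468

ΣzᵢKᵢ = 1.467; Σzᵢ/Kᵢ = 1.209.
Both exceed 1, so a two-phase solution exists.
Newton–Raphson from ψ = 0.32:
  ψ = 0.320: g = 0.2054, g' = -0.644 → ψ = 0.639
  ψ = 0.639: g = 0.0186, g' = -0.565 → ψ = 0.672
Converged at ψ = 0.672.

two-phase, V/F = 0.672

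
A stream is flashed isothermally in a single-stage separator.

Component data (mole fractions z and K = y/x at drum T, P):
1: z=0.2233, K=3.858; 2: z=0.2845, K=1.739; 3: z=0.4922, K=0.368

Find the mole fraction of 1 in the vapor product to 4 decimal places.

y_1 = 0.3756

Material balance + equilibrium reduce to Σ zᵢ(Kᵢ−1)/(1+ψ(Kᵢ−1)) = 0.
Feasibility: ΣzᵢKᵢ = 1.5374, Σzᵢ/Kᵢ = 1.5590 — both > 1, two phases present.
Iterate (Newton) starting at ψ = 0.5:
  ψ = 0.5000: g = -0.03852, g' = -0.8122 → ψ = 0.4526
  ψ = 0.4526: g = 0.00013, g' = -0.8197 → ψ = 0.4527
Converged at ψ = 0.4527.
Compositions from xᵢ = zᵢ/(1+ψ(Kᵢ−1)), yᵢ = Kᵢxᵢ:
  1: x = 0.0973, y = 0.3756
  2: x = 0.2132, y = 0.3707
  3: x = 0.6895, y = 0.2537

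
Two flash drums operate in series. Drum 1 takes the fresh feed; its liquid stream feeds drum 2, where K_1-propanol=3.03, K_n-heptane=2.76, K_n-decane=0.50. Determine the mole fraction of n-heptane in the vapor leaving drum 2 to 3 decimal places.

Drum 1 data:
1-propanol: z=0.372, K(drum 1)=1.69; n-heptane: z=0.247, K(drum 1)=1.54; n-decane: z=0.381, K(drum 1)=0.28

Drum 1:
Material balance + equilibrium reduce to Σ zᵢ(Kᵢ−1)/(1+ψ₁(Kᵢ−1)) = 0.
g(0) = ΣzᵢKᵢ − 1 = 0.116 and g(1) = 1 − Σzᵢ/Kᵢ = -0.741, so a root lies in (0, 1).
Newton–Raphson from ψ₁ = 0.5:
  ψ₁ = 0.500: g = -0.1328, g' = -0.625 → ψ₁ = 0.288
  ψ₁ = 0.288: g = -0.0163, g' = -0.491 → ψ₁ = 0.254
Converged at ψ₁ = 0.254.
Drum-1 compositions:
  1-propanol: x = 0.317, y = 0.535
  n-heptane: x = 0.217, y = 0.335
  n-decane: x = 0.466, y = 0.131
Drum-2 feed = drum-1 liquid: z₂ = (0.3165, 0.2172, 0.4663).
Drum 2:
Newton iteration, ψ₂⁰ = 0.5:
  ψ₂ = 0.500: g = 0.2114, g' = -0.719 → ψ₂ = 0.794
  ψ₂ = 0.794: g = 0.0188, g' = -0.629 → ψ₂ = 0.824
Converged at ψ₂ = 0.824.
  1-propanol: x = 0.118, y = 0.359
  n-heptane: x = 0.089, y = 0.245
  n-decane: x = 0.793, y = 0.396

y_n-heptane (drum 2) = 0.245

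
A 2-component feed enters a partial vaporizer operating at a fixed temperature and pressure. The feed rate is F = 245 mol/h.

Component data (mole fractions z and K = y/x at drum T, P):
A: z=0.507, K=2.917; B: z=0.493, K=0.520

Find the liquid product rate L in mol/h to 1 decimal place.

L = 49.2 mol/h

Let ψ = V/F and solve Σ zᵢ(Kᵢ−1)/(1+ψ(Kᵢ−1)) = 0.
g(0) = ΣzᵢKᵢ − 1 = 0.735 and g(1) = 1 − Σzᵢ/Kᵢ = -0.122, so a root lies in (0, 1).
Binary case is linear: z₁(K₁−1)(1+ψ(K₂−1)) + z₂(K₂−1)(1+ψ(K₁−1)) = 0
⇒ ψ = [z₁(K₁−1)+z₂(K₂−1)] / [−(K₁−1)(K₂−1)] = 0.7353/0.9202 = 0.799
Then V = ψ·F = 0.7991·245 = 195.8 mol/h and L = F − V = 49.2 mol/h.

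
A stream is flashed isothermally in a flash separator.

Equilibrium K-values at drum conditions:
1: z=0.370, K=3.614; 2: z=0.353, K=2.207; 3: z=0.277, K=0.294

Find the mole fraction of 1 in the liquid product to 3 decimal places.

x_1 = 0.113

Newton iteration, β⁰ = 0.5:
  β = 0.500: g = 0.3827, g' = -1.005 → β = 0.881
  β = 0.881: g = -0.0178, g' = -1.318 → β = 0.867
Converged at β = 0.867.
Compositions from xᵢ = zᵢ/(1+β(Kᵢ−1)), yᵢ = Kᵢxᵢ:
  1: x = 0.113, y = 0.409
  2: x = 0.172, y = 0.381
  3: x = 0.714, y = 0.210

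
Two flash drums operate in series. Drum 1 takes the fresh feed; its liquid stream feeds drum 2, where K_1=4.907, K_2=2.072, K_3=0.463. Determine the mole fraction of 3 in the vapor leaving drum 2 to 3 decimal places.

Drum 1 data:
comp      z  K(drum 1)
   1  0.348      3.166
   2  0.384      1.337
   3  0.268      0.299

Drum 1:
Let ψ₁ = V/F and solve Σ zᵢ(Kᵢ−1)/(1+ψ₁(Kᵢ−1)) = 0.
Check two-phase: ΣzᵢKᵢ = 1.695 > 1 and Σzᵢ/Kᵢ = 1.293 > 1, so g(0) = 0.695 > 0 and g(1) = -0.293 < 0.
Newton–Raphson from ψ₁ = 0.67:
  ψ₁ = 0.670: g = 0.0588, g' = -0.769 → ψ₁ = 0.747
  ψ₁ = 0.747: g = -0.0027, g' = -0.846 → ψ₁ = 0.743
Converged at ψ₁ = 0.743.
Drum-1 compositions:
  1: x = 0.133, y = 0.422
  2: x = 0.307, y = 0.411
  3: x = 0.560, y = 0.167
Drum-2 feed = drum-1 liquid: z₂ = (0.1333, 0.3071, 0.5596).
Drum 2:
Material balance + equilibrium reduce to Σ zᵢ(Kᵢ−1)/(1+ψ₂(Kᵢ−1)) = 0.
g(0) = ΣzᵢKᵢ − 1 = 0.550 and g(1) = 1 − Σzᵢ/Kᵢ = -0.384, so a root lies in (0, 1).
Newton–Raphson from ψ₂ = 0.41:
  ψ₂ = 0.410: g = 0.0435, g' = -0.736 → ψ₂ = 0.469
  ψ₂ = 0.469: g = 0.0012, g' = -0.698 → ψ₂ = 0.471
Converged at ψ₂ = 0.471.
  1: x = 0.047, y = 0.230
  2: x = 0.204, y = 0.423
  3: x = 0.749, y = 0.347

y_3 (drum 2) = 0.347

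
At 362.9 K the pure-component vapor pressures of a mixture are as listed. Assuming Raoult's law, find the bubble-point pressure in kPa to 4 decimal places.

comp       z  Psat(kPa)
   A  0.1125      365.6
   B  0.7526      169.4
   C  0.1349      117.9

At the bubble point ψ → 0, so ΣzᵢKᵢ = 1 with Kᵢ = Pᵢˢᵃᵗ/P ⇒ P = ΣzᵢPᵢˢᵃᵗ.
P = 0.1125·365.6 + 0.7526·169.4 + 0.1349·117.9 = 184.5251 kPa

Pbub = 184.5251 kPa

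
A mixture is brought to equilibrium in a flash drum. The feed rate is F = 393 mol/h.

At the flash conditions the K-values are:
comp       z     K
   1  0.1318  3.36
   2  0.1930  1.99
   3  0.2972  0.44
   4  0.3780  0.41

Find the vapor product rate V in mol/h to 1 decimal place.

V = 44.8 mol/h

Let ψ = V/F and solve Σ zᵢ(Kᵢ−1)/(1+ψ(Kᵢ−1)) = 0.
g(0) = ΣzᵢKᵢ − 1 = 0.1127 and g(1) = 1 − Σzᵢ/Kᵢ = -0.7336, so a root lies in (0, 1).
Newton iteration, ψ⁰ = 0.62:
  ψ = 0.6200: g = -0.36193, g' = -0.7395 → ψ = 0.1306
  ψ = 0.1306: g = -0.01421, g' = -0.8403 → ψ = 0.1136
  ψ = 0.1136: g = 0.00022, g' = -0.8667 → ψ = 0.1139
Converged at ψ = 0.1139.
Then V = ψ·F = 0.1139·393 = 44.8 mol/h and L = F − V = 348.2 mol/h.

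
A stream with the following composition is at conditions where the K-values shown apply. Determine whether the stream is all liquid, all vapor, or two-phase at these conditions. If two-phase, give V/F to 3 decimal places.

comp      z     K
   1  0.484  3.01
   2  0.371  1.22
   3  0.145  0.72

all vapor

ΣzᵢKᵢ = 2.014; Σzᵢ/Kᵢ = 0.666.
Since Σzᵢ/Kᵢ < 1 the mixture is above its dew point — single vapor phase.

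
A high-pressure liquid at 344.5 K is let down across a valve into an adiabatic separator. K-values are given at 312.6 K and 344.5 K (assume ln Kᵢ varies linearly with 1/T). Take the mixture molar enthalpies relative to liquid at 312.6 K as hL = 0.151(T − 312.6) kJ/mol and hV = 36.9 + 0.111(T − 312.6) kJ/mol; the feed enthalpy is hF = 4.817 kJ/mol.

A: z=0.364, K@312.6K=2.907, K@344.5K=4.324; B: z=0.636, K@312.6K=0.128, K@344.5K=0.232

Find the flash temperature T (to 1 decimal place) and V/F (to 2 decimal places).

Adiabatic flash: solve Rachford–Rice at each trial T, then check hF = ψ·hV(T) + (1−ψ)·hL(T).
  T = 312.6 K: K = (2.907, 0.128), RR gives ψ = 0.084, H_out = 3.097 kJ/mol
  T = 344.5 K: K = (4.324, 0.232), RR gives ψ = 0.283, H_out = 14.885 kJ/mol
  T = 328.6 K: K = (3.582, 0.175), RR gives ψ = 0.195, H_out = 9.482 kJ/mol
  T = 320.6 K: K = (3.235, 0.150), RR gives ψ = 0.144, H_out = 6.469 kJ/mol
  T = 316.6 K: K = (3.069, 0.139), RR gives ψ = 0.115, H_out = 4.838 kJ/mol
  T = 314.6 K: K = (2.987, 0.133), RR gives ψ = 0.100, H_out = 3.983 kJ/mol
  T = 315.6 K: K = (3.028, 0.136), RR gives ψ = 0.108, H_out = 4.414 kJ/mol
  T = 316.1 K: K = (3.048, 0.137), RR gives ψ = 0.112, H_out = 4.627 kJ/mol
  T = 316.4 K: K = (3.061, 0.138), RR gives ψ = 0.114, H_out = 4.754 kJ/mol
  T = 316.5 K: K = (3.065, 0.139), RR gives ψ = 0.115, H_out = 4.796 kJ/mol
Continuing to bisect between 316.5 K and 316.6 K converges to T = 316.5 K, at which ψ = 0.11.

T = 316.5 K, V/F = 0.11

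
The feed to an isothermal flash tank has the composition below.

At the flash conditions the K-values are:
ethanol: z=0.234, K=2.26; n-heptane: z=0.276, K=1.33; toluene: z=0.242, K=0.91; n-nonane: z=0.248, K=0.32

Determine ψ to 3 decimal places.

ψ = 0.454

Iterate (Newton) starting at ψ = 0.5:
  ψ = 0.500: g = -0.0193, g' = -0.427 → ψ = 0.455
  ψ = 0.455: g = -0.0003, g' = -0.415 → ψ = 0.454
Converged at ψ = 0.454.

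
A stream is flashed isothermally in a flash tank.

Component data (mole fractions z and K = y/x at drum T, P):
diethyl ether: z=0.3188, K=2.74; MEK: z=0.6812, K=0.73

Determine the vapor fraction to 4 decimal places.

Let ψ = V/F and solve Σ zᵢ(Kᵢ−1)/(1+ψ(Kᵢ−1)) = 0.
g(0) = ΣzᵢKᵢ − 1 = 0.3708 and g(1) = 1 − Σzᵢ/Kᵢ = -0.0495, so a root lies in (0, 1).
Binary case is linear: z₁(K₁−1)(1+ψ(K₂−1)) + z₂(K₂−1)(1+ψ(K₁−1)) = 0
⇒ ψ = [z₁(K₁−1)+z₂(K₂−1)] / [−(K₁−1)(K₂−1)] = 0.37079/0.46980 = 0.7892

ψ = 0.7892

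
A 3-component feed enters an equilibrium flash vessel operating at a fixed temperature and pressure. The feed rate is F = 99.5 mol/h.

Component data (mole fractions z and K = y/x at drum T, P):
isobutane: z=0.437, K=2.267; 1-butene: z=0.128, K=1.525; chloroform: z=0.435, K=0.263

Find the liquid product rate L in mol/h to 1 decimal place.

L = 63.6 mol/h

Let ψ = V/F and solve Σ zᵢ(Kᵢ−1)/(1+ψ(Kᵢ−1)) = 0.
Feasibility: ΣzᵢKᵢ = 1.300, Σzᵢ/Kᵢ = 1.931 — both > 1, two phases present.
Newton iteration, ψ⁰ = 0.63:
  ψ = 0.630: g = -0.2401, g' = -1.060 → ψ = 0.404
  ψ = 0.404: g = -0.0345, g' = -0.810 → ψ = 0.361
  ψ = 0.361: g = -0.0004, g' = -0.794 → ψ = 0.360
Converged at ψ = 0.360.
Then V = ψ·F = 0.3605·99.5 = 35.9 mol/h and L = F − V = 63.6 mol/h.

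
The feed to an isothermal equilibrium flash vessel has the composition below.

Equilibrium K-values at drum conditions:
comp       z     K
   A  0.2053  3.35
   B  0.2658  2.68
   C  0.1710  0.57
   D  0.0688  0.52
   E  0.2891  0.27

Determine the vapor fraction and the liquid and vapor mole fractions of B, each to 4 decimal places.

ψ = 0.4946, x_B = 0.1452, y_B = 0.3891

Material balance + equilibrium reduce to Σ zᵢ(Kᵢ−1)/(1+ψ(Kᵢ−1)) = 0.
Feasibility: ΣzᵢKᵢ = 1.6114, Σzᵢ/Kᵢ = 1.6635 — both > 1, two phases present.
Iterate (Newton) starting at ψ = 0.5:
  ψ = 0.5000: g = -0.00497, g' = -0.9221 → ψ = 0.4946
Converged at ψ = 0.4946.
Compositions from xᵢ = zᵢ/(1+ψ(Kᵢ−1)), yᵢ = Kᵢxᵢ:
  A: x = 0.0949, y = 0.3181
  B: x = 0.1452, y = 0.3891
  C: x = 0.2172, y = 0.1238
  D: x = 0.0902, y = 0.0469
  E: x = 0.4525, y = 0.1222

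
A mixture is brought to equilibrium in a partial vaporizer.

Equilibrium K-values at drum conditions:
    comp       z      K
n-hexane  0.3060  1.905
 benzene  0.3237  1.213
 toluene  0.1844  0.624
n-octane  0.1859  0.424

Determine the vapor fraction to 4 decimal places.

ψ = 0.5583

Rachford–Rice: g(ψ) = Σ zᵢ(Kᵢ−1)/(1+ψ(Kᵢ−1)) = 0.
Check two-phase: ΣzᵢKᵢ = 1.1695 > 1 and Σzᵢ/Kᵢ = 1.1614 > 1, so g(0) = 0.1695 > 0 and g(1) = -0.1614 < 0.
Newton iteration, ψ⁰ = 0.5:
  ψ = 0.5000: g = 0.01719, g' = -0.2920 → ψ = 0.5589
  ψ = 0.5589: g = -0.00017, g' = -0.2982 → ψ = 0.5583
Converged at ψ = 0.5583.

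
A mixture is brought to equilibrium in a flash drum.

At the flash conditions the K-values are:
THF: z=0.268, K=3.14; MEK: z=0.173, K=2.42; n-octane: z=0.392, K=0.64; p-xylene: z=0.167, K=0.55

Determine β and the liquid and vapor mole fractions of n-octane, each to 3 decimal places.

Material balance + equilibrium reduce to Σ zᵢ(Kᵢ−1)/(1+β(Kᵢ−1)) = 0.
g(0) = ΣzᵢKᵢ − 1 = 0.603 and g(1) = 1 − Σzᵢ/Kᵢ = -0.073, so a root lies in (0, 1).
Newton–Raphson from β = 0.5:
  β = 0.500: g = 0.1517, g' = -0.538 → β = 0.782
  β = 0.782: g = 0.0185, g' = -0.429 → β = 0.825
  β = 0.825: g = 0.0001, g' = -0.423 → β = 0.826
Converged at β = 0.826.
Compositions from xᵢ = zᵢ/(1+β(Kᵢ−1)), yᵢ = Kᵢxᵢ:
  THF: x = 0.097, y = 0.304
  MEK: x = 0.080, y = 0.193
  n-octane: x = 0.558, y = 0.357
  p-xylene: x = 0.266, y = 0.146

β = 0.826, x_n-octane = 0.558, y_n-octane = 0.357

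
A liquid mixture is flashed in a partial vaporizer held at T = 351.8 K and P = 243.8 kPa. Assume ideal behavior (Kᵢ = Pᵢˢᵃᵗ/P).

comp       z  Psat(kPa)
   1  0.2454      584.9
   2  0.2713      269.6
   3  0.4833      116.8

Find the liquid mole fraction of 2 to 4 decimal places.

Raoult's law: Kᵢ = Pᵢˢᵃᵗ/P = Pᵢˢᵃᵗ/243.8.
  K_1 = 584.9/243.8 = 2.399098, K_2 = 269.6/243.8 = 1.105824, K_3 = 116.8/243.8 = 0.479081
Rachford–Rice: g(β) = Σ zᵢ(Kᵢ−1)/(1+β(Kᵢ−1)) = 0.
Check two-phase: ΣzᵢKᵢ = 1.1203 > 1 and Σzᵢ/Kᵢ = 1.3564 > 1, so g(0) = 0.1203 > 0 and g(1) = -0.3564 < 0.
Newton–Raphson from β = 0.4:
  β = 0.4000: g = -0.07034, g' = -0.4095 → β = 0.2282
  β = 0.2282: g = 0.00254, g' = -0.4478 → β = 0.2339
Converged at β = 0.2339.
Compositions from xᵢ = zᵢ/(1+β(Kᵢ−1)), yᵢ = Kᵢxᵢ:
  1: x = 0.1849, y = 0.4436
  2: x = 0.2647, y = 0.2928
  3: x = 0.5504, y = 0.2637

x_2 = 0.2647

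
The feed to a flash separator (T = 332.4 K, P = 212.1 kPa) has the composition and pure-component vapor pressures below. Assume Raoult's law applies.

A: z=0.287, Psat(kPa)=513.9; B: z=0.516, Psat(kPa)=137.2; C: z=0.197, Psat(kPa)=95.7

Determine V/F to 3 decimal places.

V/F = 0.201

Raoult's law: Kᵢ = Pᵢˢᵃᵗ/P = Pᵢˢᵃᵗ/212.1.
  K_A = 513.9/212.1 = 2.42291, K_B = 137.2/212.1 = 0.64686, K_C = 95.7/212.1 = 0.45120
Rachford–Rice: g(V/F) = Σ zᵢ(Kᵢ−1)/(1+V/F(Kᵢ−1)) = 0.
g(0) = ΣzᵢKᵢ − 1 = 0.118 and g(1) = 1 − Σzᵢ/Kᵢ = -0.353, so a root lies in (0, 1).
Newton iteration, V/F⁰ = 0.47:
  V/F = 0.470: g = -0.1195, g' = -0.409 → V/F = 0.178
  V/F = 0.178: g = 0.0117, g' = -0.516 → V/F = 0.200
  V/F = 0.200: g = 0.0002, g' = -0.501 → V/F = 0.201
Converged at V/F = 0.201.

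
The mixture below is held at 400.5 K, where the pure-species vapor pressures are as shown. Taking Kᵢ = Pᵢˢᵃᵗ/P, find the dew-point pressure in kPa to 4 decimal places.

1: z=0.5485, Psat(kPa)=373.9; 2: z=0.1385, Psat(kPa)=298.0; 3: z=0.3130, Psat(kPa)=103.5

Pdew = 201.7801 kPa

At the dew point ψ → 1, so Σzᵢ/Kᵢ = 1 with Kᵢ = Pᵢˢᵃᵗ/P ⇒ 1/P = Σzᵢ/Pᵢˢᵃᵗ.
1/P = 0.5485/373.9 + 0.1385/298.0 + 0.3130/103.5 = 0.0049559 ⇒ P = 201.7801 kPa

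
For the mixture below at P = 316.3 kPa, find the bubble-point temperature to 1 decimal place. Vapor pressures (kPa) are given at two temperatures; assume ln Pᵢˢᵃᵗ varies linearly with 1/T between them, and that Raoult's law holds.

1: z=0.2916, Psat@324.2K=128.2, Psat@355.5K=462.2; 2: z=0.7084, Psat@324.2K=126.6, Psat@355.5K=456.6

Bubble-point temperature: ΣzᵢPᵢˢᵃᵗ(T) = P. Interpolate ln Pᵢˢᵃᵗ = aᵢ + bᵢ/T.
  T = 324.2 K: ΣzᵢPᵢˢᵃᵗ = 127.07 kPa
  T = 355.5 K: ΣzᵢPᵢˢᵃᵗ = 458.23 kPa
  T = 339.9 K: ΣzᵢPᵢˢᵃᵗ = 249.04 kPa
  T = 347.7 K: ΣzᵢPᵢˢᵃᵗ = 340.13 kPa
  T = 343.8 K: ΣzᵢPᵢˢᵃᵗ = 291.56 kPa
  T = 345.8 K: ΣzᵢPᵢˢᵃᵗ = 315.67 kPa
  T = 346.8 K: ΣzᵢPᵢˢᵃᵗ = 328.35 kPa
  T = 346.3 K: ΣzᵢPᵢˢᵃᵗ = 321.96 kPa
Interpolating between 345.8 K and 346.3 K gives T ≈ 345.9 K.

T = 345.9 K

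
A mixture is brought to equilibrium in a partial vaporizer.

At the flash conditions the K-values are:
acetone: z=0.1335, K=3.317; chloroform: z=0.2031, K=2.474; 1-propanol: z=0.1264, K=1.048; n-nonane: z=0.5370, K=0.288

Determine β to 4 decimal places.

Rachford–Rice: g(β) = Σ zᵢ(Kᵢ−1)/(1+β(Kᵢ−1)) = 0.
g(0) = ΣzᵢKᵢ − 1 = 0.2324 and g(1) = 1 − Σzᵢ/Kᵢ = -1.1075, so a root lies in (0, 1).
Iterate (Newton) starting at β = 0.5:
  β = 0.5000: g = -0.27213, g' = -0.9567 → β = 0.2156
  β = 0.2156: g = -0.01220, g' = -0.9531 → β = 0.2028
  β = 0.2028: g = 0.00008, g' = -0.9654 → β = 0.2029
Converged at β = 0.2029.

β = 0.2029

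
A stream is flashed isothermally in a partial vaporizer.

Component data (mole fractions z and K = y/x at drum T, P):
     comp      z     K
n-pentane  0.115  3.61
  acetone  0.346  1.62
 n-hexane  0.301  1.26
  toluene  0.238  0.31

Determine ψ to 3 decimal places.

Newton iteration, ψ⁰ = 0.42:
  ψ = 0.420: g = 0.1527, g' = -0.503 → ψ = 0.723
  ψ = 0.723: g = -0.0100, g' = -0.624 → ψ = 0.707
Converged at ψ = 0.707.

ψ = 0.707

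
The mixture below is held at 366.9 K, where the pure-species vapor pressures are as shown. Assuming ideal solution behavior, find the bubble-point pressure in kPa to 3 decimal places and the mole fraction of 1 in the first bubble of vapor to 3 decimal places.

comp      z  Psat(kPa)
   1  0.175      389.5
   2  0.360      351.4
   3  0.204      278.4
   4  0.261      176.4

At the bubble point ψ → 0, so ΣzᵢKᵢ = 1 with Kᵢ = Pᵢˢᵃᵗ/P ⇒ P = ΣzᵢPᵢˢᵃᵗ.
P = 0.175·389.5 + 0.360·351.4 + 0.204·278.4 + 0.261·176.4 = 297.500 kPa
yᵢ = zᵢPᵢˢᵃᵗ/P ⇒ y_1 = 0.175·389.5/297.500 = 0.229

Pbub = 297.500 kPa, y_1 = 0.229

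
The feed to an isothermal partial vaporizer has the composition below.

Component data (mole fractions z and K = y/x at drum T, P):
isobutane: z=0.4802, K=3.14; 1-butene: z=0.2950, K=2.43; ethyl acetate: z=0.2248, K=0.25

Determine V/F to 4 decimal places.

Rachford–Rice: g(V/F) = Σ zᵢ(Kᵢ−1)/(1+V/F(Kᵢ−1)) = 0.
g(0) = ΣzᵢKᵢ − 1 = 1.2809 and g(1) = 1 − Σzᵢ/Kᵢ = -0.1735, so a root lies in (0, 1).
Newton iteration, V/F⁰ = 0.63:
  V/F = 0.6300: g = 0.33992, g' = -1.0202 → V/F = 0.9632
  V/F = 0.9632: g = -0.09420, g' = -1.9822 → V/F = 0.9157
  V/F = 0.9157: g = -0.00834, g' = -1.6529 → V/F = 0.9106
Converged at V/F = 0.9106.

V/F = 0.9106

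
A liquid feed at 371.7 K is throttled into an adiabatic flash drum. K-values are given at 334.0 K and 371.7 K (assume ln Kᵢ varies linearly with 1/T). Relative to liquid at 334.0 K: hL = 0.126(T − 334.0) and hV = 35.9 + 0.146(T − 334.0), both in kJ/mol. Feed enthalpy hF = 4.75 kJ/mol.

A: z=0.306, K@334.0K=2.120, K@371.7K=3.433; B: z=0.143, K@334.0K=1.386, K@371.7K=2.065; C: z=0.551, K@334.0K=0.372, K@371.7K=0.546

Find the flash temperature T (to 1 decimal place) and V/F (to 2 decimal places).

T = 335.9 K, V/F = 0.13

Adiabatic flash: solve Rachford–Rice at each trial T, then check hF = ψ·hV(T) + (1−ψ)·hL(T).
  T = 334.0 K: K = (2.120, 1.386, 0.372), RR gives ψ = 0.086, H_out = 3.103 kJ/mol
  T = 371.7 K: K = (3.433, 2.065, 0.546), RR gives ψ = 0.693, H_out = 30.139 kJ/mol
  T = 352.9 K: K = (2.734, 1.711, 0.456), RR gives ψ = 0.414, H_out = 17.410 kJ/mol
  T = 343.4 K: K = (2.415, 1.543, 0.413), RR gives ψ = 0.264, H_out = 10.715 kJ/mol
  T = 338.7 K: K = (2.265, 1.464, 0.392), RR gives ψ = 0.180, H_out = 7.087 kJ/mol
  T = 336.4 K: K = (2.193, 1.425, 0.382), RR gives ψ = 0.136, H_out = 5.190 kJ/mol
Linear interpolation between T = 334.0 (H_out = 3.103) and T = 336.4 (H_out = 5.190) on hF = 4.75 gives T ≈ 335.9 K, at which ψ = 0.13.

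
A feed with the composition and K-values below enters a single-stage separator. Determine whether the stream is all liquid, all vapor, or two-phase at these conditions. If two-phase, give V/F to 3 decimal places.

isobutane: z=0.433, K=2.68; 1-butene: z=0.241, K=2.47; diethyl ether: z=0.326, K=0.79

all vapor

ΣzᵢKᵢ = 2.013; Σzᵢ/Kᵢ = 0.672.
Since Σzᵢ/Kᵢ < 1 the mixture is above its dew point — single vapor phase.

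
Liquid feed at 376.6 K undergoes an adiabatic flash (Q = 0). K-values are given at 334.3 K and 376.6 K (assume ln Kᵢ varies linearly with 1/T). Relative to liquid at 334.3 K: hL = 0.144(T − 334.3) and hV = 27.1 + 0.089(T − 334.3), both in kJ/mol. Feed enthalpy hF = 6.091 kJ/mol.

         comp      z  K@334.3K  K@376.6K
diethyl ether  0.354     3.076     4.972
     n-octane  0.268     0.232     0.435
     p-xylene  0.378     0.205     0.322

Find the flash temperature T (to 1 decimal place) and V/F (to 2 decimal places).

Adiabatic flash: solve Rachford–Rice at each trial T, then check hF = ψ·hV(T) + (1−ψ)·hL(T).
  T = 334.3 K: K = (3.076, 0.232, 0.205), RR gives ψ = 0.140, H_out = 3.806 kJ/mol
  T = 376.6 K: K = (4.972, 0.435, 0.322), RR gives ψ = 0.397, H_out = 15.922 kJ/mol
  T = 355.5 K: K = (3.969, 0.324, 0.261), RR gives ψ = 0.279, H_out = 10.277 kJ/mol
  T = 344.9 K: K = (3.508, 0.276, 0.232), RR gives ψ = 0.214, H_out = 7.211 kJ/mol
  T = 339.6 K: K = (3.288, 0.253, 0.218), RR gives ψ = 0.179, H_out = 5.563 kJ/mol
  T = 342.2 K: K = (3.395, 0.264, 0.225), RR gives ψ = 0.197, H_out = 6.383 kJ/mol
  T = 340.9 K: K = (3.341, 0.259, 0.222), RR gives ψ = 0.188, H_out = 5.976 kJ/mol
Linear interpolation between T = 340.9 (H_out = 5.976) and T = 342.2 (H_out = 6.383) on hF = 6.091 gives T ≈ 341.3 K, at which ψ = 0.19.

T = 341.3 K, V/F = 0.19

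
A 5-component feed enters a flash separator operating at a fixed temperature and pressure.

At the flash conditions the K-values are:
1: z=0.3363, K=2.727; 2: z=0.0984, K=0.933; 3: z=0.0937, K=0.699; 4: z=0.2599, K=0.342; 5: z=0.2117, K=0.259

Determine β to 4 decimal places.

β = 0.2160

Material balance + equilibrium reduce to Σ zᵢ(Kᵢ−1)/(1+β(Kᵢ−1)) = 0.
Check two-phase: ΣzᵢKᵢ = 1.2181 > 1 and Σzᵢ/Kᵢ = 1.9402 > 1, so g(0) = 0.2181 > 0 and g(1) = -0.9402 < 0.
Iterate (Newton) starting at β = 0.53:
  β = 0.5300: g = -0.25807, g' = -0.8664 → β = 0.2321
  β = 0.2321: g = -0.01375, g' = -0.8477 → β = 0.2159
  β = 0.2159: g = 0.00010, g' = -0.8599 → β = 0.2160
Converged at β = 0.2160.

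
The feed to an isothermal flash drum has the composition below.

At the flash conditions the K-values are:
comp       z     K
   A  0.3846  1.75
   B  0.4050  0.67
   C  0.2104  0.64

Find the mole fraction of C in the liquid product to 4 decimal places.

Material balance + equilibrium reduce to Σ zᵢ(Kᵢ−1)/(1+V/F(Kᵢ−1)) = 0.
Feasibility: ΣzᵢKᵢ = 1.0791, Σzᵢ/Kᵢ = 1.1530 — both > 1, two phases present.
Iterate (Newton) starting at V/F = 0.5:
  V/F = 0.5000: g = -0.04265, g' = -0.2182 → V/F = 0.3046
  V/F = 0.3046: g = 0.00116, g' = -0.2323 → V/F = 0.3096
Converged at V/F = 0.3096.
Compositions from xᵢ = zᵢ/(1+V/F(Kᵢ−1)), yᵢ = Kᵢxᵢ:
  A: x = 0.3121, y = 0.5462
  B: x = 0.4511, y = 0.3022
  C: x = 0.2368, y = 0.1515

x_C = 0.2368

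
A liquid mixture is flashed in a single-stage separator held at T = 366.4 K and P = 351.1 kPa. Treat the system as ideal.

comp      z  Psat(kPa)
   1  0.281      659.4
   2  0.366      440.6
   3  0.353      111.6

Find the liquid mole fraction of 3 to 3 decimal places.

x_3 = 0.425

Raoult's law: Kᵢ = Pᵢˢᵃᵗ/P = Pᵢˢᵃᵗ/351.1.
  K_1 = 659.4/351.1 = 1.87810, K_2 = 440.6/351.1 = 1.25491, K_3 = 111.6/351.1 = 0.31786
Iterate (Newton) starting at V/F = 0.5:
  V/F = 0.500: g = -0.1112, g' = -0.502 → V/F = 0.278
  V/F = 0.278: g = -0.0118, g' = -0.411 → V/F = 0.250
  V/F = 0.250: g = -0.0001, g' = -0.405 → V/F = 0.249
Converged at V/F = 0.249.
Compositions from xᵢ = zᵢ/(1+V/F(Kᵢ−1)), yᵢ = Kᵢxᵢ:
  1: x = 0.231, y = 0.433
  2: x = 0.344, y = 0.432
  3: x = 0.425, y = 0.135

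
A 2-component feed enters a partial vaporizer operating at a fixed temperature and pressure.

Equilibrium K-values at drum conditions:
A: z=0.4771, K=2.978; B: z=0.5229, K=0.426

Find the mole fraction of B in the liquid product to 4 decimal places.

x_B = 0.7751

Rachford–Rice: g(β) = Σ zᵢ(Kᵢ−1)/(1+β(Kᵢ−1)) = 0.
Check two-phase: ΣzᵢKᵢ = 1.6436 > 1 and Σzᵢ/Kᵢ = 1.3877 > 1, so g(0) = 0.6436 > 0 and g(1) = -0.3877 < 0.
Iterate (Newton) starting at β = 0.5:
  β = 0.5000: g = 0.05350, g' = -0.8107 → β = 0.5660
  β = 0.5660: g = 0.00066, g' = -0.7935 → β = 0.5668
Converged at β = 0.5668.
Compositions from xᵢ = zᵢ/(1+β(Kᵢ−1)), yᵢ = Kᵢxᵢ:
  A: x = 0.2249, y = 0.6698
  B: x = 0.7751, y = 0.3302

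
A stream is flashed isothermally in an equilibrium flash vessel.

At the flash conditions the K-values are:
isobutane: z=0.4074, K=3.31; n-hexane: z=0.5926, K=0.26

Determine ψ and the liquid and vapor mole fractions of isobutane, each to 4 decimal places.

Rachford–Rice: g(ψ) = Σ zᵢ(Kᵢ−1)/(1+ψ(Kᵢ−1)) = 0.
Feasibility: ΣzᵢKᵢ = 1.5026, Σzᵢ/Kᵢ = 2.4023 — both > 1, two phases present.
Binary case is linear: z₁(K₁−1)(1+ψ(K₂−1)) + z₂(K₂−1)(1+ψ(K₁−1)) = 0
⇒ ψ = [z₁(K₁−1)+z₂(K₂−1)] / [−(K₁−1)(K₂−1)] = 0.50257/1.70940 = 0.2940
Compositions from xᵢ = zᵢ/(1+ψ(Kᵢ−1)), yᵢ = Kᵢxᵢ:
  isobutane: x = 0.2426, y = 0.8031
  n-hexane: x = 0.7574, y = 0.1969

ψ = 0.2940, x_isobutane = 0.2426, y_isobutane = 0.8031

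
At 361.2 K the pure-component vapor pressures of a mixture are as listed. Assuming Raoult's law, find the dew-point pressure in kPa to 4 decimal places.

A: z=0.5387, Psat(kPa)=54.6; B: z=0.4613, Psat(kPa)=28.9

At the dew point ψ → 1, so Σzᵢ/Kᵢ = 1 with Kᵢ = Pᵢˢᵃᵗ/P ⇒ 1/P = Σzᵢ/Pᵢˢᵃᵗ.
1/P = 0.5387/54.6 + 0.4613/28.9 = 0.0258282 ⇒ P = 38.7173 kPa

Pdew = 38.7173 kPa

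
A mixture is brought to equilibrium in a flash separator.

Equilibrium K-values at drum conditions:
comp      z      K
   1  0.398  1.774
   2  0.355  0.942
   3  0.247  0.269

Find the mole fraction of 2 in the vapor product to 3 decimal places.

y_2 = 0.340

Let β = V/F and solve Σ zᵢ(Kᵢ−1)/(1+β(Kᵢ−1)) = 0.
g(0) = ΣzᵢKᵢ − 1 = 0.107 and g(1) = 1 − Σzᵢ/Kᵢ = -0.519, so a root lies in (0, 1).
Newton–Raphson from β = 0.5:
  β = 0.500: g = -0.0837, g' = -0.453 → β = 0.315
  β = 0.315: g = -0.0080, g' = -0.378 → β = 0.294
Converged at β = 0.294.
Compositions from xᵢ = zᵢ/(1+β(Kᵢ−1)), yᵢ = Kᵢxᵢ:
  1: x = 0.324, y = 0.575
  2: x = 0.361, y = 0.340
  3: x = 0.315, y = 0.085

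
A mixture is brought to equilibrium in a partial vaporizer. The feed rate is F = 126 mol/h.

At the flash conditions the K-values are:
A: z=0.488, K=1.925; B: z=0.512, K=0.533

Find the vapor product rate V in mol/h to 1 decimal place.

Binary case is linear: z₁(K₁−1)(1+V/F(K₂−1)) + z₂(K₂−1)(1+V/F(K₁−1)) = 0
⇒ V/F = [z₁(K₁−1)+z₂(K₂−1)] / [−(K₁−1)(K₂−1)] = 0.2123/0.4320 = 0.491
Then V = V/F·F = 0.4915·126 = 61.9 mol/h and L = F − V = 64.1 mol/h.

V = 61.9 mol/h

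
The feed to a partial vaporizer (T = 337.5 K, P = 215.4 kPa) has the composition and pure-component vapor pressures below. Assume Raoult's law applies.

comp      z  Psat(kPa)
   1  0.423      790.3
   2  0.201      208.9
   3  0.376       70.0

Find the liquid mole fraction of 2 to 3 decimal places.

Raoult's law: Kᵢ = Pᵢˢᵃᵗ/P = Pᵢˢᵃᵗ/215.4.
  K_1 = 790.3/215.4 = 3.66899, K_2 = 208.9/215.4 = 0.96982, K_3 = 70.0/215.4 = 0.32498
Material balance + equilibrium reduce to Σ zᵢ(Kᵢ−1)/(1+ψ(Kᵢ−1)) = 0.
g(0) = ΣzᵢKᵢ − 1 = 0.869 and g(1) = 1 − Σzᵢ/Kᵢ = -0.480, so a root lies in (0, 1).
Iterate (Newton) starting at ψ = 0.5:
  ψ = 0.500: g = 0.0943, g' = -0.943 → ψ = 0.600
  ψ = 0.600: g = 0.0012, g' = -0.929 → ψ = 0.601
Converged at ψ = 0.601.
Compositions from xᵢ = zᵢ/(1+ψ(Kᵢ−1)), yᵢ = Kᵢxᵢ:
  1: x = 0.162, y = 0.596
  2: x = 0.205, y = 0.199
  3: x = 0.633, y = 0.206

x_2 = 0.205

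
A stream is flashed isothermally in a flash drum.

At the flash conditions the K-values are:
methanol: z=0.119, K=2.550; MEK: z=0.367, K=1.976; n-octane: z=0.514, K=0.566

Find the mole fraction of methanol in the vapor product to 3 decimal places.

y_methanol = 0.151

Material balance + equilibrium reduce to Σ zᵢ(Kᵢ−1)/(1+β(Kᵢ−1)) = 0.
Check two-phase: ΣzᵢKᵢ = 1.320 > 1 and Σzᵢ/Kᵢ = 1.141 > 1, so g(0) = 0.320 > 0 and g(1) = -0.141 < 0.
Newton–Raphson from β = 0.53:
  β = 0.530: g = 0.0476, g' = -0.401 → β = 0.649
  β = 0.649: g = 0.0008, g' = -0.390 → β = 0.651
Converged at β = 0.651.
Compositions from xᵢ = zᵢ/(1+β(Kᵢ−1)), yᵢ = Kᵢxᵢ:
  methanol: x = 0.059, y = 0.151
  MEK: x = 0.224, y = 0.443
  n-octane: x = 0.716, y = 0.405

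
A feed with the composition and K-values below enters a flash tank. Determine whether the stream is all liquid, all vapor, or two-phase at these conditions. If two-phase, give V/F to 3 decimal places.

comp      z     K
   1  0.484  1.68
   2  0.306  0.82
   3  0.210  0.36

two-phase, V/F = 0.461

ΣzᵢKᵢ = 1.140; Σzᵢ/Kᵢ = 1.245.
Both exceed 1, so a two-phase solution exists.
Material balance + equilibrium reduce to Σ zᵢ(Kᵢ−1)/(1+ψ(Kᵢ−1)) = 0.
Newton–Raphson from ψ = 0.63:
  ψ = 0.630: g = -0.0569, g' = -0.364 → ψ = 0.474
  ψ = 0.474: g = -0.0041, g' = -0.317 → ψ = 0.461
Converged at ψ = 0.461.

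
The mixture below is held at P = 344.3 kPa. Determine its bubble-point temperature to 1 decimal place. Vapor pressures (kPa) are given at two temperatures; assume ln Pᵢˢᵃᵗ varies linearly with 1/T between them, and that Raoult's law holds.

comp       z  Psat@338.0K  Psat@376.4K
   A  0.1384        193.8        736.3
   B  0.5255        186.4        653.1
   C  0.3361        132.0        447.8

T = 358.7 K

Bubble-point temperature: ΣzᵢPᵢˢᵃᵗ(T) = P. Interpolate ln Pᵢˢᵃᵗ = aᵢ + bᵢ/T.
  T = 338.0 K: ΣzᵢPᵢˢᵃᵗ = 169.14 kPa
  T = 376.4 K: ΣzᵢPᵢˢᵃᵗ = 595.61 kPa
  T = 357.2 K: ΣzᵢPᵢˢᵃᵗ = 328.27 kPa
  T = 366.8 K: ΣzᵢPᵢˢᵃᵗ = 445.62 kPa
  T = 362.0 K: ΣzᵢPᵢˢᵃᵗ = 383.24 kPa
  T = 359.6 K: ΣzᵢPᵢˢᵃᵗ = 354.87 kPa
  T = 358.4 K: ΣzᵢPᵢˢᵃᵗ = 341.36 kPa
Interpolating between 358.4 K and 359.6 K gives T ≈ 358.7 K.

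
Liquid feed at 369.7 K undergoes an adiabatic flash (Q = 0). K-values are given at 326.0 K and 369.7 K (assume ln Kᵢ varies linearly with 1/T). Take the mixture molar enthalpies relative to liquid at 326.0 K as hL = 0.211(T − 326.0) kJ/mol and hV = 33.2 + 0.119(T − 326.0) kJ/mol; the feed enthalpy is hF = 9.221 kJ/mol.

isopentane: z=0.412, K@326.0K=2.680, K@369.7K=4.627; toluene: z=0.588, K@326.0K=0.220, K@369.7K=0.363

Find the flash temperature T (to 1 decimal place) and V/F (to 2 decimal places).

Adiabatic flash: solve Rachford–Rice at each trial T, then check hF = ψ·hV(T) + (1−ψ)·hL(T).
  T = 326.0 K: K = (2.680, 0.220), RR gives ψ = 0.178, H_out = 5.916 kJ/mol
  T = 369.7 K: K = (4.627, 0.363), RR gives ψ = 0.485, H_out = 23.363 kJ/mol
  T = 347.9 K: K = (3.585, 0.287), RR gives ψ = 0.351, H_out = 15.552 kJ/mol
  T = 336.9 K: K = (3.112, 0.252), RR gives ψ = 0.273, H_out = 11.078 kJ/mol
  T = 331.4 K: K = (2.890, 0.236), RR gives ψ = 0.228, H_out = 8.592 kJ/mol
  T = 334.1 K: K = (2.998, 0.244), RR gives ψ = 0.250, H_out = 9.838 kJ/mol
  T = 332.8 K: K = (2.945, 0.240), RR gives ψ = 0.240, H_out = 9.245 kJ/mol
Linear interpolation between T = 331.4 (H_out = 8.592) and T = 332.8 (H_out = 9.245) on hF = 9.221 gives T ≈ 332.7 K, at which ψ = 0.24.

T = 332.7 K, V/F = 0.24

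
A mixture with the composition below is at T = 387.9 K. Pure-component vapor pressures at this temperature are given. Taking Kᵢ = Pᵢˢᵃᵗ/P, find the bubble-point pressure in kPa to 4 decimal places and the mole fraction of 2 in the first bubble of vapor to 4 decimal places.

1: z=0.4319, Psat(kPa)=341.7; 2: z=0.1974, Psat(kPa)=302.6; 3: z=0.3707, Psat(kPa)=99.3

Pbub = 244.1240 kPa, y_2 = 0.2447

At the bubble point ψ → 0, so ΣzᵢKᵢ = 1 with Kᵢ = Pᵢˢᵃᵗ/P ⇒ P = ΣzᵢPᵢˢᵃᵗ.
P = 0.4319·341.7 + 0.1974·302.6 + 0.3707·99.3 = 244.1240 kPa
yᵢ = zᵢPᵢˢᵃᵗ/P ⇒ y_2 = 0.1974·302.6/244.1240 = 0.2447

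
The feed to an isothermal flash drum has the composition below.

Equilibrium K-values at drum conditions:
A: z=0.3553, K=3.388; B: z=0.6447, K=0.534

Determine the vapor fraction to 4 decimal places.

Rachford–Rice: g(ψ) = Σ zᵢ(Kᵢ−1)/(1+ψ(Kᵢ−1)) = 0.
Feasibility: ΣzᵢKᵢ = 1.5480, Σzᵢ/Kᵢ = 1.3122 — both > 1, two phases present.
Binary case is linear: z₁(K₁−1)(1+ψ(K₂−1)) + z₂(K₂−1)(1+ψ(K₁−1)) = 0
⇒ ψ = [z₁(K₁−1)+z₂(K₂−1)] / [−(K₁−1)(K₂−1)] = 0.54803/1.11281 = 0.4925

ψ = 0.4925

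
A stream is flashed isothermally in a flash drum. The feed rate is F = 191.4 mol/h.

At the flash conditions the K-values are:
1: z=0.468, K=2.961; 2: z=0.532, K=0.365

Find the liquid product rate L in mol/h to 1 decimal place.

L = 102.3 mol/h

Let β = V/F and solve Σ zᵢ(Kᵢ−1)/(1+β(Kᵢ−1)) = 0.
Feasibility: ΣzᵢKᵢ = 1.580, Σzᵢ/Kᵢ = 1.616 — both > 1, two phases present.
Newton iteration, β⁰ = 0.5:
  β = 0.500: g = -0.0316, g' = -0.919 → β = 0.466
Converged at β = 0.466.
Then V = β·F = 0.4657·191.4 = 89.1 mol/h and L = F − V = 102.3 mol/h.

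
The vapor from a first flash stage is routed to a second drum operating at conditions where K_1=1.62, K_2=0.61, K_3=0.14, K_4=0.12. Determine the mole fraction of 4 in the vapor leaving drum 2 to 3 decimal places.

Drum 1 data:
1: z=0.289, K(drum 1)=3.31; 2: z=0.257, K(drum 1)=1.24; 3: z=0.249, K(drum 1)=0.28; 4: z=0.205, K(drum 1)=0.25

y_4 (drum 2) = 0.010

Drum 1:
Material balance + equilibrium reduce to Σ zᵢ(Kᵢ−1)/(1+ψ₁(Kᵢ−1)) = 0.
Feasibility: ΣzᵢKᵢ = 1.396, Σzᵢ/Kᵢ = 2.004 — both > 1, two phases present.
Iterate (Newton) starting at ψ₁ = 0.36:
  ψ₁ = 0.360: g = -0.0314, g' = -0.924 → ψ₁ = 0.326
Converged at ψ₁ = 0.326.
Drum-1 compositions:
  1: x = 0.165, y = 0.545
  2: x = 0.238, y = 0.296
  3: x = 0.325, y = 0.091
  4: x = 0.271, y = 0.068
Drum-2 feed = drum-1 vapor: z₂ = (0.5455, 0.2955, 0.0911, 0.0679).
Drum 2:
Let ψ₂ = V/F and solve Σ zᵢ(Kᵢ−1)/(1+ψ₂(Kᵢ−1)) = 0.
Feasibility: ΣzᵢKᵢ = 1.085, Σzᵢ/Kᵢ = 2.038 — both > 1, two phases present.
Newton–Raphson from ψ₂ = 0.5:
  ψ₂ = 0.500: g = -0.1291, g' = -0.567 → ψ₂ = 0.272
  ψ₂ = 0.272: g = -0.0204, g' = -0.415 → ψ₂ = 0.223
  ψ₂ = 0.223: g = -0.0004, g' = -0.400 → ψ₂ = 0.222
Converged at ψ₂ = 0.222.
  1: x = 0.479, y = 0.777
  2: x = 0.324, y = 0.197
  3: x = 0.113, y = 0.016
  4: x = 0.084, y = 0.010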